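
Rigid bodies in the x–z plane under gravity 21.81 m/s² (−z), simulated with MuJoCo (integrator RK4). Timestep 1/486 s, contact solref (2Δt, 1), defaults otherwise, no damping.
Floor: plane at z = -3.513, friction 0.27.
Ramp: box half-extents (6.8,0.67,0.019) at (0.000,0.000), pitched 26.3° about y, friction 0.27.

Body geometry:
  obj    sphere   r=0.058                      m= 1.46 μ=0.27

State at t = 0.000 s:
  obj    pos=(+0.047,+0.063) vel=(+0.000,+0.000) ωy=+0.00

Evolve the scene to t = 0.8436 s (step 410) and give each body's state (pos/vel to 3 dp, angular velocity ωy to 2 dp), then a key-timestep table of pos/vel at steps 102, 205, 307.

State at t = 0.8436 s:
  obj    pos=(+2.249,-1.026) vel=(+5.220,-2.580) ωy=+100.39

Key-timestep trajectory:
   step    t(s)  obj.x    obj.z    obj.vx   obj.vz 
    102  0.2099   +0.183  -0.005  +1.299  -0.642
    205  0.4218   +0.597  -0.209  +2.610  -1.290
    307  0.6317   +1.282  -0.548  +3.909  -1.932


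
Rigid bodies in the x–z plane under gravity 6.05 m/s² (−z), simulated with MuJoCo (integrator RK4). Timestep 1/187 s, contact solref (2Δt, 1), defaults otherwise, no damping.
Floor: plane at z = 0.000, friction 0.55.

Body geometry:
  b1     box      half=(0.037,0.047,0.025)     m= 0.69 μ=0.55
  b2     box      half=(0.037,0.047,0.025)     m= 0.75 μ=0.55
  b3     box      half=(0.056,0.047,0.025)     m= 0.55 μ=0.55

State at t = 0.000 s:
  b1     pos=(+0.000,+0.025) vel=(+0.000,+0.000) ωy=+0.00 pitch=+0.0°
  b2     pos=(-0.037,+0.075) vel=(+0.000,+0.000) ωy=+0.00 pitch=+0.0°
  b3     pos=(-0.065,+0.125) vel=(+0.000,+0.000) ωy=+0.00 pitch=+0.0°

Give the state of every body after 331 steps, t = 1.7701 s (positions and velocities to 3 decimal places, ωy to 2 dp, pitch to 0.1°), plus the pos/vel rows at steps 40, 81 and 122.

State at t = 1.7701 s:
  b1     pos=(+0.000,+0.025) vel=(+0.000,+0.000) ωy=+0.00 pitch=+0.0°
  b2     pos=(-0.071,+0.037) vel=(+0.000,+0.000) ωy=+0.00 pitch=-90.0°
  b3     pos=(-0.237,+0.025) vel=(+0.000,+0.000) ωy=+0.00 pitch=+180.0°

Key-timestep trajectory:
   step    t(s)  b1.x    b1.z    b1.vx   b1.vz   b2.x    b2.z    b2.vx   b2.vz   b3.x    b3.z    b3.vx   b3.vz 
     40  0.2139   +0.000  +0.025  +0.000  +0.000   -0.050  +0.072  -0.133  -0.087   -0.099  +0.101  -0.311  -0.384
     81  0.4332   +0.000  +0.025  +0.000  +0.000   -0.081  +0.042  -0.037  +0.013   -0.163  +0.059  -0.195  +0.065
    122  0.6524   +0.000  +0.025  +0.000  +0.000   -0.070  +0.038  -0.053  -0.032   -0.200  +0.057  -0.227  -0.081


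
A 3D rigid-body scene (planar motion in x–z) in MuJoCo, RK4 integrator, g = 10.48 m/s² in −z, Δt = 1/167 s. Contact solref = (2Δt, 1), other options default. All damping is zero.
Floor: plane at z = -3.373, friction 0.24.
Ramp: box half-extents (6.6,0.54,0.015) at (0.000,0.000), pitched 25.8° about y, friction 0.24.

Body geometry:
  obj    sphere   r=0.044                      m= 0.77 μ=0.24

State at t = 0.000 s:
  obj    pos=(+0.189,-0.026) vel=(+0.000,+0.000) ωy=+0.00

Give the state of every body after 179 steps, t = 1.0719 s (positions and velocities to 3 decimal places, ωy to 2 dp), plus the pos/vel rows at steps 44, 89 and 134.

State at t = 1.0719 s:
  obj    pos=(+1.874,-0.841) vel=(+3.144,-1.520) ωy=+79.35

Key-timestep trajectory:
   step    t(s)  obj.x    obj.z    obj.vx   obj.vz 
     44  0.2635   +0.291  -0.075  +0.773  -0.374
     89  0.5329   +0.606  -0.227  +1.563  -0.756
    134  0.8024   +1.134  -0.482  +2.354  -1.138


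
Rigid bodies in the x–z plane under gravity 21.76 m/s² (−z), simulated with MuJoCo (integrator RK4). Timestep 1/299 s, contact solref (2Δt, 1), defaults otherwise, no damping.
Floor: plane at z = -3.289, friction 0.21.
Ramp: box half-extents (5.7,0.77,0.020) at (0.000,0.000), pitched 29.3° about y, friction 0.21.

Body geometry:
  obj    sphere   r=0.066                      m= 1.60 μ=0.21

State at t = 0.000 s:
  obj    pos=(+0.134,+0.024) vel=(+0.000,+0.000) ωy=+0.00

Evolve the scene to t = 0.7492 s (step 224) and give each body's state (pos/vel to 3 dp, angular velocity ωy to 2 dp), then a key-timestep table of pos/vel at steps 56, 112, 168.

State at t = 0.7492 s:
  obj    pos=(+1.996,-1.021) vel=(+4.970,-2.789) ωy=+86.32

Key-timestep trajectory:
   step    t(s)  obj.x    obj.z    obj.vx   obj.vz 
     56  0.1873   +0.250  -0.042  +1.243  -0.697
    112  0.3746   +0.599  -0.238  +2.485  -1.395
    168  0.5619   +1.181  -0.564  +3.727  -2.092


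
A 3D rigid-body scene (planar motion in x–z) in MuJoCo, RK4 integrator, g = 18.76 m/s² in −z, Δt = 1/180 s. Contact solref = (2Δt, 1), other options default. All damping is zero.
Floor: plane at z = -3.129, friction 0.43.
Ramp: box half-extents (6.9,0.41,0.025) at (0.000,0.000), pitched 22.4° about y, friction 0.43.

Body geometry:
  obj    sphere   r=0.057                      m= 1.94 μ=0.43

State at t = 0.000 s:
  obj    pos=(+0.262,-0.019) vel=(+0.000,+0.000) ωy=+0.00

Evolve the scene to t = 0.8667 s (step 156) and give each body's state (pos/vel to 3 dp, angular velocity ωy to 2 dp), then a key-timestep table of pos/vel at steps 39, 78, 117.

State at t = 0.8667 s:
  obj    pos=(+2.035,-0.750) vel=(+4.091,-1.686) ωy=+77.63

Key-timestep trajectory:
   step    t(s)  obj.x    obj.z    obj.vx   obj.vz 
     39  0.2167   +0.373  -0.065  +1.023  -0.422
     78  0.4333   +0.705  -0.202  +2.046  -0.843
    117  0.6500   +1.259  -0.430  +3.068  -1.265


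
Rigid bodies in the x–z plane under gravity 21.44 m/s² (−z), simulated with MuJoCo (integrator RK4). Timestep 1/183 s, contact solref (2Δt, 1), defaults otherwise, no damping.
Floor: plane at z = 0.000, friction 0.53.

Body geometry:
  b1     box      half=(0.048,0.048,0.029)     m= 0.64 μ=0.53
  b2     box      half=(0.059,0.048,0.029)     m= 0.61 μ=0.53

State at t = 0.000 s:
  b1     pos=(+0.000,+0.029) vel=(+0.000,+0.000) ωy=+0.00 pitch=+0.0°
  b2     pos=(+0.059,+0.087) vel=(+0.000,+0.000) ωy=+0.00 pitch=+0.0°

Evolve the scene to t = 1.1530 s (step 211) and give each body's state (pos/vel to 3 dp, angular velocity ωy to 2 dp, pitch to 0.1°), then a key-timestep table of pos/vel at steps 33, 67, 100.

State at t = 1.1530 s:
  b1     pos=(+0.000,+0.029) vel=(+0.000,+0.000) ωy=+0.00 pitch=+0.0°
  b2     pos=(+0.119,+0.059) vel=(+0.000,+0.000) ωy=+0.00 pitch=+90.0°

Key-timestep trajectory:
   step    t(s)  b1.x    b1.z    b1.vx   b1.vz   b2.x    b2.z    b2.vx   b2.vz 
     33  0.1803   +0.000  +0.029  +0.000  +0.000   +0.099  +0.065  +0.342  -0.031
     67  0.3661   +0.000  +0.029  +0.000  +0.000   +0.130  +0.063  -0.172  -0.048
    100  0.5464   +0.000  +0.029  +0.000  +0.000   +0.123  +0.060  -0.003  +0.027


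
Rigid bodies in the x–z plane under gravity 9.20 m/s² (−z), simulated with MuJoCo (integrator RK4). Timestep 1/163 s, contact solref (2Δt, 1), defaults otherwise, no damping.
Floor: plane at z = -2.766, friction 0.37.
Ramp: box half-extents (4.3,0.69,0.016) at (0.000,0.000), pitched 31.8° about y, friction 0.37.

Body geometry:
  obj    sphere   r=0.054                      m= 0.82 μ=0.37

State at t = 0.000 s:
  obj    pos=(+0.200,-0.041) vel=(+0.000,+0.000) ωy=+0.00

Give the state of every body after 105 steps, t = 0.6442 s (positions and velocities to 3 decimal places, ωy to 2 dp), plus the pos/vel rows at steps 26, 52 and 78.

State at t = 0.6442 s:
  obj    pos=(+0.811,-0.420) vel=(+1.896,-1.175) ωy=+41.29

Key-timestep trajectory:
   step    t(s)  obj.x    obj.z    obj.vx   obj.vz 
     26  0.1595   +0.237  -0.065  +0.470  -0.291
     52  0.3190   +0.350  -0.134  +0.939  -0.582
     78  0.4785   +0.537  -0.251  +1.408  -0.873


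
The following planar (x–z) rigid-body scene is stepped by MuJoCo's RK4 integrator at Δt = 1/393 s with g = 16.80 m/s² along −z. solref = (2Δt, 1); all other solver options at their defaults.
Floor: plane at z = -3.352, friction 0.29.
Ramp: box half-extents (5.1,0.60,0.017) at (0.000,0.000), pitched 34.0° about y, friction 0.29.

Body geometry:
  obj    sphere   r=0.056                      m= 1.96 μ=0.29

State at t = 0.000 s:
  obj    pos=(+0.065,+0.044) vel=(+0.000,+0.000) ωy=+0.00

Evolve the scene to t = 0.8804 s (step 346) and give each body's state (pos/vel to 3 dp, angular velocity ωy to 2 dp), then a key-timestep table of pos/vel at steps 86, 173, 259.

State at t = 0.8804 s:
  obj    pos=(+2.221,-1.410) vel=(+4.898,-3.304) ωy=+105.48

Key-timestep trajectory:
   step    t(s)  obj.x    obj.z    obj.vx   obj.vz 
     86  0.2188   +0.198  -0.046  +1.218  -0.821
    173  0.4402   +0.604  -0.319  +2.449  -1.652
    259  0.6590   +1.273  -0.771  +3.666  -2.473


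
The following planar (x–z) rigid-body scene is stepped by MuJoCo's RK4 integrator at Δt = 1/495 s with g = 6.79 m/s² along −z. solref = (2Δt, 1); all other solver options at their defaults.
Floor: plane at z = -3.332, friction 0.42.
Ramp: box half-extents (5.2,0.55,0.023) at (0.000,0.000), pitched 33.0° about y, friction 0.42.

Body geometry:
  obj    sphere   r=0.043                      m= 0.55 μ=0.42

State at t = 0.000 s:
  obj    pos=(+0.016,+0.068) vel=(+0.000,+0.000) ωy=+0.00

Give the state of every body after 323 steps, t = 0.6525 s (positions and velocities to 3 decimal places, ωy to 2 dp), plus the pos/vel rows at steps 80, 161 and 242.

State at t = 0.6525 s:
  obj    pos=(+0.488,-0.238) vel=(+1.446,-0.939) ωy=+40.08

Key-timestep trajectory:
   step    t(s)  obj.x    obj.z    obj.vx   obj.vz 
     80  0.1616   +0.045  +0.049  +0.358  -0.233
    161  0.3253   +0.133  -0.008  +0.721  -0.468
    242  0.4889   +0.281  -0.104  +1.083  -0.703


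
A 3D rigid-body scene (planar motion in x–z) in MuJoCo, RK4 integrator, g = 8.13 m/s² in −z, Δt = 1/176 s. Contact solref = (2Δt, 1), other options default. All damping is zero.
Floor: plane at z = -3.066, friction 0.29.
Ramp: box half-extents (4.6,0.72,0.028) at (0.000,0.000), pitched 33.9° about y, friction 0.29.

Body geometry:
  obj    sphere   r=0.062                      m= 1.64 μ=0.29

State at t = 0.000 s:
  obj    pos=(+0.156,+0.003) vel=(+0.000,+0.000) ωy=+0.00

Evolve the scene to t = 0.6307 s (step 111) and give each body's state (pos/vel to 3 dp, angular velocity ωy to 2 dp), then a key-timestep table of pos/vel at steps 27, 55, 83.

State at t = 0.6307 s:
  obj    pos=(+0.691,-0.356) vel=(+1.696,-1.139) ωy=+32.93

Key-timestep trajectory:
   step    t(s)  obj.x    obj.z    obj.vx   obj.vz 
     27  0.1534   +0.188  -0.018  +0.413  -0.277
     55  0.3125   +0.288  -0.085  +0.840  -0.565
     83  0.4716   +0.455  -0.198  +1.268  -0.852


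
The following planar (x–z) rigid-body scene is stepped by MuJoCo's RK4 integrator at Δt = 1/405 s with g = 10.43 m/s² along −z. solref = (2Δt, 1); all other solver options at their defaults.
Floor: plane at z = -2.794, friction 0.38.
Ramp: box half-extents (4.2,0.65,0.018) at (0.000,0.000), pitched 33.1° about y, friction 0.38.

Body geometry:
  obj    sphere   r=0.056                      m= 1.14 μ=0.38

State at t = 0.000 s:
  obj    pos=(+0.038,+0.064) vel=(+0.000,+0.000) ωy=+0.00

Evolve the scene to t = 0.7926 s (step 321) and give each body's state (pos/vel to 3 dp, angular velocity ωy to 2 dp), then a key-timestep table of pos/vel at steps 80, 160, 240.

State at t = 0.7926 s:
  obj    pos=(+1.108,-0.634) vel=(+2.701,-1.761) ωy=+57.58

Key-timestep trajectory:
   step    t(s)  obj.x    obj.z    obj.vx   obj.vz 
     80  0.1975   +0.104  +0.020  +0.673  -0.439
    160  0.3951   +0.304  -0.110  +1.347  -0.878
    240  0.5926   +0.636  -0.327  +2.020  -1.317


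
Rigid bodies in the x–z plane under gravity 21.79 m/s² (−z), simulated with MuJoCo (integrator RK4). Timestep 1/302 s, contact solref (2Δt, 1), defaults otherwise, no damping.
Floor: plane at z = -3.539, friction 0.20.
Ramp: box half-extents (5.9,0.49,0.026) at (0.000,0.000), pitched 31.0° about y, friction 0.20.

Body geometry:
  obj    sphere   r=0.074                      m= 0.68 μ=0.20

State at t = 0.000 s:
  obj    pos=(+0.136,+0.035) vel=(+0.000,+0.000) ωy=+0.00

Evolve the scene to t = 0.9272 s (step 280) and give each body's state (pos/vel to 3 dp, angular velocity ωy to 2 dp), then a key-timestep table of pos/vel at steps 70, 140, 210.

State at t = 0.9272 s:
  obj    pos=(+3.090,-1.740) vel=(+6.371,-3.828) ωy=+100.41

Key-timestep trajectory:
   step    t(s)  obj.x    obj.z    obj.vx   obj.vz 
     70  0.2318   +0.321  -0.076  +1.593  -0.957
    140  0.4636   +0.875  -0.409  +3.186  -1.914
    210  0.6954   +1.798  -0.963  +4.779  -2.871


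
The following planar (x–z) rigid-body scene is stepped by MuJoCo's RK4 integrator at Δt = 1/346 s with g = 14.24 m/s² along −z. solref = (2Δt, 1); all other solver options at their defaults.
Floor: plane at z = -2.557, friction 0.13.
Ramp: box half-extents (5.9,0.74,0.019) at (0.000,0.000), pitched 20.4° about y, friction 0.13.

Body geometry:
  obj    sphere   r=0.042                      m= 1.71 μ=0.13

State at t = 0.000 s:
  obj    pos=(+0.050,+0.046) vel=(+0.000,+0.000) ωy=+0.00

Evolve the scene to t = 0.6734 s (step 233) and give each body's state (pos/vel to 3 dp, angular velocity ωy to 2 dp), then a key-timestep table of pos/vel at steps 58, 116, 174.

State at t = 0.6734 s:
  obj    pos=(+0.804,-0.234) vel=(+2.238,-0.832) ωy=+56.83

Key-timestep trajectory:
   step    t(s)  obj.x    obj.z    obj.vx   obj.vz 
     58  0.1676   +0.097  +0.029  +0.557  -0.207
    116  0.3353   +0.237  -0.023  +1.114  -0.414
    174  0.5029   +0.470  -0.110  +1.671  -0.622


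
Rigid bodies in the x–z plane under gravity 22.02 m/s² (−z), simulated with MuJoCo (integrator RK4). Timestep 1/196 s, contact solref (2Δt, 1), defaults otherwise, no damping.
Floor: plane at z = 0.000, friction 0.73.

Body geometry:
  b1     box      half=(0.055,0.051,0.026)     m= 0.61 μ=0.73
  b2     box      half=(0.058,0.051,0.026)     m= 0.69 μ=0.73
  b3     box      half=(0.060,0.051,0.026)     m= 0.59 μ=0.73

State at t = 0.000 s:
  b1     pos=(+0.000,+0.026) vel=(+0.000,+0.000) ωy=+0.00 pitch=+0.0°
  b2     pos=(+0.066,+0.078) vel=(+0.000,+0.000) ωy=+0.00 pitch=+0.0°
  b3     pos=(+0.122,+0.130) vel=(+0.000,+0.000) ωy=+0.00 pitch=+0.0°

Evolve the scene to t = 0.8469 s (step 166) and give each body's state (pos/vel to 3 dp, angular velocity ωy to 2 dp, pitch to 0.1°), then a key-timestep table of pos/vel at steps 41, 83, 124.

State at t = 0.8469 s:
  b1     pos=(-0.001,+0.026) vel=(-0.001,+0.000) ωy=+0.00 pitch=+0.0°
  b2     pos=(+0.081,+0.061) vel=(+0.000,+0.000) ωy=-0.03 pitch=+48.5°
  b3     pos=(+0.162,+0.059) vel=(+0.000,+0.000) ωy=-0.01 pitch=+40.9°

Key-timestep trajectory:
   step    t(s)  b1.x    b1.z    b1.vx   b1.vz   b2.x    b2.z    b2.vx   b2.vz   b3.x    b3.z    b3.vx   b3.vz 
     41  0.2092   +0.000  +0.026  +0.000  +0.000   +0.082  +0.061  -0.228  -0.063   +0.162  +0.059  -0.090  -0.037
     83  0.4235   -0.001  +0.026  -0.001  +0.000   +0.081  +0.061  +0.000  +0.000   +0.162  +0.059  +0.000  +0.000
    124  0.6327   -0.001  +0.026  -0.001  +0.000   +0.081  +0.061  +0.000  +0.000   +0.162  +0.059  +0.000  +0.000


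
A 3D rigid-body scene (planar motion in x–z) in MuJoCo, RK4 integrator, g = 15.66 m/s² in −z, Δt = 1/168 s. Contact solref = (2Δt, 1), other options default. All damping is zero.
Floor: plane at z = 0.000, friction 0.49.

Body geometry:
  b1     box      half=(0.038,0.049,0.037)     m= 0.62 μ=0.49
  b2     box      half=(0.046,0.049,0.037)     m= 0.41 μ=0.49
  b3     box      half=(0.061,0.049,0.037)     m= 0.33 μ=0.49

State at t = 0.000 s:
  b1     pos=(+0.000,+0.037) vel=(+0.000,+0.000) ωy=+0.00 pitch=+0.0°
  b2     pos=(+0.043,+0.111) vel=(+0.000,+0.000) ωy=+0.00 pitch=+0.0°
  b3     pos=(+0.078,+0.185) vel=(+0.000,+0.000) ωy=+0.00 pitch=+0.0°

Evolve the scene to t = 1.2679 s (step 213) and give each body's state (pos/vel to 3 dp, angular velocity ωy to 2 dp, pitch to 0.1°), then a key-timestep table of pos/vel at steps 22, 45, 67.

State at t = 1.2679 s:
  b1     pos=(+0.000,+0.037) vel=(+0.000,+0.000) ωy=+0.00 pitch=+0.0°
  b2     pos=(+0.088,+0.046) vel=(+0.000,+0.000) ωy=+0.00 pitch=+90.0°
  b3     pos=(+0.306,+0.037) vel=(+0.000,+0.000) ωy=+0.00 pitch=+180.0°

Key-timestep trajectory:
   step    t(s)  b1.x    b1.z    b1.vx   b1.vz   b2.x    b2.z    b2.vx   b2.vz   b3.x    b3.z    b3.vx   b3.vz 
     22  0.1310   +0.000  +0.037  -0.001  +0.000   +0.057  +0.106  +0.234  -0.123   +0.118  +0.161  +0.626  -0.544
     45  0.2679   +0.000  +0.037  +0.000  +0.000   +0.093  +0.046  -0.023  +0.175   +0.215  +0.064  +0.523  +0.352
     67  0.3988   +0.000  +0.037  +0.000  +0.000   +0.088  +0.046  +0.000  +0.001   +0.284  +0.056  +0.629  -0.449


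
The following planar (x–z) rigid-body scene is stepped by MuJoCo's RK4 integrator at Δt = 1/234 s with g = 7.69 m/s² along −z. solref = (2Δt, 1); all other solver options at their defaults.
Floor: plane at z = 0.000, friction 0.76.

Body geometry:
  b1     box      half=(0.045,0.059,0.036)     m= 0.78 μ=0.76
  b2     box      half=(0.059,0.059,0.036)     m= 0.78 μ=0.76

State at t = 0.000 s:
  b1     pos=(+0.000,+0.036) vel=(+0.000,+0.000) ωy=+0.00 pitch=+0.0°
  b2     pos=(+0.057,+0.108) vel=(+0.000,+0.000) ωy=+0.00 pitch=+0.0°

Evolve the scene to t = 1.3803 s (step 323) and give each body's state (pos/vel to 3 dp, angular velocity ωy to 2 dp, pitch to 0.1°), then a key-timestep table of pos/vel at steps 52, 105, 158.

State at t = 1.3803 s:
  b1     pos=(+0.000,+0.036) vel=(+0.000,+0.000) ωy=+0.00 pitch=+0.0°
  b2     pos=(+0.113,+0.059) vel=(+0.000,+0.000) ωy=+0.00 pitch=+90.0°

Key-timestep trajectory:
   step    t(s)  b1.x    b1.z    b1.vx   b1.vz   b2.x    b2.z    b2.vx   b2.vz 
     52  0.2222   +0.000  +0.036  +0.000  +0.000   +0.084  +0.078  +0.198  -0.529
    105  0.4487   +0.000  +0.036  +0.000  +0.000   +0.131  +0.067  +0.009  +0.002
    158  0.6752   +0.000  +0.036  +0.000  +0.000   +0.108  +0.062  +0.004  -0.002


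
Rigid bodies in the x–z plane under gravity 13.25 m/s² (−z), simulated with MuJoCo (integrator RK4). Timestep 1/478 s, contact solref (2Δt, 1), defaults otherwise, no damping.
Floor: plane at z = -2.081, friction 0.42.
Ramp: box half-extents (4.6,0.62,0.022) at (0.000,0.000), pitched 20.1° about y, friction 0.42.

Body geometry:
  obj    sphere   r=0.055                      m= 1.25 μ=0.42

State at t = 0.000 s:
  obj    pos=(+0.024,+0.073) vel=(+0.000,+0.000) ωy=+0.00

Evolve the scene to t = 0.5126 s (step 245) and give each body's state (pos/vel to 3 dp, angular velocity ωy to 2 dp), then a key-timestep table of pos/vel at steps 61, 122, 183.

State at t = 0.5126 s:
  obj    pos=(+0.425,-0.074) vel=(+1.566,-0.573) ωy=+30.31

Key-timestep trajectory:
   step    t(s)  obj.x    obj.z    obj.vx   obj.vz 
     61  0.1276   +0.049  +0.064  +0.390  -0.143
    122  0.2552   +0.124  +0.037  +0.780  -0.285
    183  0.3828   +0.248  -0.009  +1.169  -0.428


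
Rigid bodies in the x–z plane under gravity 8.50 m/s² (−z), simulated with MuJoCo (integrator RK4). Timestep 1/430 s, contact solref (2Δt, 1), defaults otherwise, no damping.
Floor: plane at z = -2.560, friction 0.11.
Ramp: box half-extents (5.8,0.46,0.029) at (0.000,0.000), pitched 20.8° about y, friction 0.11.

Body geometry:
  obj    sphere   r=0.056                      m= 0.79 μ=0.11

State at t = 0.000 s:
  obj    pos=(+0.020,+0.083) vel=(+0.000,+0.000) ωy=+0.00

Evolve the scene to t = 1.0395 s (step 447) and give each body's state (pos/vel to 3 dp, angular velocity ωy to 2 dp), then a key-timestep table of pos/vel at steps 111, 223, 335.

State at t = 1.0395 s:
  obj    pos=(+1.109,-0.331) vel=(+2.095,-0.796) ωy=+40.02

Key-timestep trajectory:
   step    t(s)  obj.x    obj.z    obj.vx   obj.vz 
    111  0.2581   +0.088  +0.058  +0.520  -0.198
    223  0.5186   +0.291  -0.020  +1.045  -0.397
    335  0.7791   +0.632  -0.149  +1.570  -0.596


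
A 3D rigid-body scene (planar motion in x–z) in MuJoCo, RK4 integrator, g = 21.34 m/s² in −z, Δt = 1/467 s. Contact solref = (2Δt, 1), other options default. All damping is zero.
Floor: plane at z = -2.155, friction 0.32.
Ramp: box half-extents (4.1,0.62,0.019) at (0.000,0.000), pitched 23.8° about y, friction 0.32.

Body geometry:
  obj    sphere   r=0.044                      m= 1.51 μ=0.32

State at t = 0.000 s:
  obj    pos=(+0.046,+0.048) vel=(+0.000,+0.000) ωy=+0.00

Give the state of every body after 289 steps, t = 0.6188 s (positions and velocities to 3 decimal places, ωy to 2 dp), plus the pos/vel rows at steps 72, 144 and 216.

State at t = 0.6188 s:
  obj    pos=(+1.124,-0.427) vel=(+3.483,-1.536) ωy=+86.50

Key-timestep trajectory:
   step    t(s)  obj.x    obj.z    obj.vx   obj.vz 
     72  0.1542   +0.113  +0.019  +0.868  -0.383
    144  0.3084   +0.314  -0.070  +1.735  -0.765
    216  0.4625   +0.648  -0.217  +2.603  -1.148


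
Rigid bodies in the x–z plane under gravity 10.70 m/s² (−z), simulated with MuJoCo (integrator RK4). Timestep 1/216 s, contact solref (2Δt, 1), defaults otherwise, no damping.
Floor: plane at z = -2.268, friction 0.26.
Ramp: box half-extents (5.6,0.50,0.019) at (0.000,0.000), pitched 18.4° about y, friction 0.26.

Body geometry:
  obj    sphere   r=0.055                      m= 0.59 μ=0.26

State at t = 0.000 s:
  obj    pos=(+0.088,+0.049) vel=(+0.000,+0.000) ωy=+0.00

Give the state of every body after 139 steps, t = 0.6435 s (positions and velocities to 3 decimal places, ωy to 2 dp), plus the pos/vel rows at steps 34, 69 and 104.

State at t = 0.6435 s:
  obj    pos=(+0.562,-0.109) vel=(+1.473,-0.490) ωy=+28.22

Key-timestep trajectory:
   step    t(s)  obj.x    obj.z    obj.vx   obj.vz 
     34  0.1574   +0.116  +0.039  +0.360  -0.120
     69  0.3194   +0.205  +0.010  +0.731  -0.243
    104  0.4815   +0.353  -0.040  +1.102  -0.367


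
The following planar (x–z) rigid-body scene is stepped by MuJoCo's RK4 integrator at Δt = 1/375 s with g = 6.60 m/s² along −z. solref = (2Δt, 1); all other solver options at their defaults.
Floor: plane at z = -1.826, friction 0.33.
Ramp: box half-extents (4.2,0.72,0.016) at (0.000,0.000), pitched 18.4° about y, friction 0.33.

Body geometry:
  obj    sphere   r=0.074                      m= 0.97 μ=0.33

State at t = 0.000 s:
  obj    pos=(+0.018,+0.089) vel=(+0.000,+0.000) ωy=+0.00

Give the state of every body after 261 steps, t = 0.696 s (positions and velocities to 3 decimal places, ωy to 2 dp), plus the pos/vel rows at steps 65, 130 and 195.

State at t = 0.696 s:
  obj    pos=(+0.360,-0.025) vel=(+0.983,-0.327) ωy=+13.99

Key-timestep trajectory:
   step    t(s)  obj.x    obj.z    obj.vx   obj.vz 
     65  0.1733   +0.039  +0.082  +0.245  -0.081
    130  0.3467   +0.103  +0.061  +0.490  -0.163
    195  0.5200   +0.209  +0.025  +0.734  -0.244


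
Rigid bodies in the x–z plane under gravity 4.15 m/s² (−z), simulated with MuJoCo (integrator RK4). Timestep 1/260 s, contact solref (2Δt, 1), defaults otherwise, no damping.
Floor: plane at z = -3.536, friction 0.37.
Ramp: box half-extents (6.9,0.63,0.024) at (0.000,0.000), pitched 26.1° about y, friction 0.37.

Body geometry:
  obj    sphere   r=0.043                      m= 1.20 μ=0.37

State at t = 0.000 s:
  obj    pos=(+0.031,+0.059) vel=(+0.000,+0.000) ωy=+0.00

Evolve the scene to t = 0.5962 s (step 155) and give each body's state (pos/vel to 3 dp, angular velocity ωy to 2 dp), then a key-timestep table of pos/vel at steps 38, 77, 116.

State at t = 0.5962 s:
  obj    pos=(+0.239,-0.043) vel=(+0.698,-0.342) ωy=+18.08

Key-timestep trajectory:
   step    t(s)  obj.x    obj.z    obj.vx   obj.vz 
     38  0.1462   +0.044  +0.053  +0.171  -0.084
     77  0.2962   +0.083  +0.034  +0.347  -0.170
    116  0.4462   +0.148  +0.002  +0.523  -0.256


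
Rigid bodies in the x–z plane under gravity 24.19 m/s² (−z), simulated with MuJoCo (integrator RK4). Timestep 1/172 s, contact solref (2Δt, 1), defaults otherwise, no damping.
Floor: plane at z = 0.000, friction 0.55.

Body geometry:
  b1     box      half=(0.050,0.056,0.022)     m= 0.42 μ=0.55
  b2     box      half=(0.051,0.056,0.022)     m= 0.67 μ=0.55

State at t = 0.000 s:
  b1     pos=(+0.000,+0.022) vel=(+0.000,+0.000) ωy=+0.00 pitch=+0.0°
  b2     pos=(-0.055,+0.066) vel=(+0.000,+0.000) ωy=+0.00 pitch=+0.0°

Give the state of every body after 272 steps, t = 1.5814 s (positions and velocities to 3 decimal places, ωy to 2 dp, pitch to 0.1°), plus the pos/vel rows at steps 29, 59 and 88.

State at t = 1.5814 s:
  b1     pos=(+0.000,+0.022) vel=(+0.000,+0.000) ωy=+0.00 pitch=+0.0°
  b2     pos=(-0.106,+0.051) vel=(+0.000,+0.000) ωy=+0.00 pitch=-90.0°

Key-timestep trajectory:
   step    t(s)  b1.x    b1.z    b1.vx   b1.vz   b2.x    b2.z    b2.vx   b2.vz 
     29  0.1686   +0.000  +0.022  +0.000  +0.000   -0.081  +0.055  -0.193  +0.045
     59  0.3430   +0.000  +0.022  +0.000  +0.000   -0.117  +0.054  +0.001  +0.001
     88  0.5116   +0.000  +0.022  +0.000  +0.000   -0.105  +0.052  -0.227  -0.085


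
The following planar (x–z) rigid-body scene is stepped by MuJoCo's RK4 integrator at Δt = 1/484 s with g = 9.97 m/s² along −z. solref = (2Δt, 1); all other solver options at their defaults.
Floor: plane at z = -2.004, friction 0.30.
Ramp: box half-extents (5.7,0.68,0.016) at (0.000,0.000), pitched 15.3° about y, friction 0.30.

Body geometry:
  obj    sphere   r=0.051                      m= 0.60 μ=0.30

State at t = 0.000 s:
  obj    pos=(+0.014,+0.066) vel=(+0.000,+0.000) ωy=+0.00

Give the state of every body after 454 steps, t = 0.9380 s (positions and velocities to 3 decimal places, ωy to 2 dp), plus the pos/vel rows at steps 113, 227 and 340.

State at t = 0.9380 s:
  obj    pos=(+0.811,-0.153) vel=(+1.700,-0.465) ωy=+34.56

Key-timestep trajectory:
   step    t(s)  obj.x    obj.z    obj.vx   obj.vz 
    113  0.2335   +0.063  +0.052  +0.423  -0.116
    227  0.4690   +0.213  +0.011  +0.850  -0.233
    340  0.7025   +0.461  -0.057  +1.273  -0.348


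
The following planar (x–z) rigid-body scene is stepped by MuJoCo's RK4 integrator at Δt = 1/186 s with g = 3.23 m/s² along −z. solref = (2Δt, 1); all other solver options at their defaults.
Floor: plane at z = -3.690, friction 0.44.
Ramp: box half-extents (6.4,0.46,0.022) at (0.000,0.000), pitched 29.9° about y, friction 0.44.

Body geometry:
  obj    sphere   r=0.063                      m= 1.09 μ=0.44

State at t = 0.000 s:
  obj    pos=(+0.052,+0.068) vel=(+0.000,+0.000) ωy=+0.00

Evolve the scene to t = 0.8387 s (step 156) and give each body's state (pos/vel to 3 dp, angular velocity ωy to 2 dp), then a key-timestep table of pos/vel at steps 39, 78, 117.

State at t = 0.8387 s:
  obj    pos=(+0.403,-0.134) vel=(+0.836,-0.481) ωy=+15.31

Key-timestep trajectory:
   step    t(s)  obj.x    obj.z    obj.vx   obj.vz 
     39  0.2097   +0.074  +0.055  +0.209  -0.120
     78  0.4194   +0.140  +0.018  +0.418  -0.240
    117  0.6290   +0.249  -0.045  +0.627  -0.361


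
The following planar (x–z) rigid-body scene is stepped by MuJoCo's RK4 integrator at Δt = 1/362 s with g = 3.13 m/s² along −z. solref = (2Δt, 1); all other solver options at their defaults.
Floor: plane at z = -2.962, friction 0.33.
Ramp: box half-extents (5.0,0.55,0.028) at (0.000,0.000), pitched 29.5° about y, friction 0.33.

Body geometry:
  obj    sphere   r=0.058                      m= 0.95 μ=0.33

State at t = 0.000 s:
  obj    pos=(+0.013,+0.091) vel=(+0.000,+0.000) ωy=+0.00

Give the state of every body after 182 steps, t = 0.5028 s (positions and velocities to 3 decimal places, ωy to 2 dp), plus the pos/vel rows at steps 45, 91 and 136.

State at t = 0.5028 s:
  obj    pos=(+0.134,+0.023) vel=(+0.482,-0.273) ωy=+9.54

Key-timestep trajectory:
   step    t(s)  obj.x    obj.z    obj.vx   obj.vz 
     45  0.1243   +0.021  +0.087  +0.119  -0.067
     91  0.2514   +0.043  +0.074  +0.241  -0.136
    136  0.3757   +0.081  +0.053  +0.360  -0.204


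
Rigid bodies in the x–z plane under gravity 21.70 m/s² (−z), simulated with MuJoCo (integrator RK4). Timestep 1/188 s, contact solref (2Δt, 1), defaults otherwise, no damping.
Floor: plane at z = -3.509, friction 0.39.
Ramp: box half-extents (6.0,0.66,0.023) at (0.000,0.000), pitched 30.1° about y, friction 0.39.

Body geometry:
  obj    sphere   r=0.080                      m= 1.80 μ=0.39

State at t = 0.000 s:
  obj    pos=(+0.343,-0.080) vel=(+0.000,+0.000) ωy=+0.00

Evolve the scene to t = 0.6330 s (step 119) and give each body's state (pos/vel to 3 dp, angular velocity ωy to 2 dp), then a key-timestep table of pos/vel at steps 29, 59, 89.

State at t = 0.6330 s:
  obj    pos=(+1.691,-0.861) vel=(+4.257,-2.468) ωy=+61.49

Key-timestep trajectory:
   step    t(s)  obj.x    obj.z    obj.vx   obj.vz 
     29  0.1543   +0.423  -0.126  +1.038  -0.602
     59  0.3138   +0.674  -0.272  +2.111  -1.224
     89  0.4734   +1.097  -0.517  +3.184  -1.846


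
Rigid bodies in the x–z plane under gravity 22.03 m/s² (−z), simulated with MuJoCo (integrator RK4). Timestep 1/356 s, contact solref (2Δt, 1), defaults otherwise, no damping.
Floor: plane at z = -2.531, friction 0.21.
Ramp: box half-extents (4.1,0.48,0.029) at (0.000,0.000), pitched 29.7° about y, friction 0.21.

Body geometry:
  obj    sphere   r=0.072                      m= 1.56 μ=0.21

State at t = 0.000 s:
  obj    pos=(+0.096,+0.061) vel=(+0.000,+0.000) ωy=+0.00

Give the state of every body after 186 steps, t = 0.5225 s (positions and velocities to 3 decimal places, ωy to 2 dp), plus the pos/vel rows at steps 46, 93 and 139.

State at t = 0.5225 s:
  obj    pos=(+1.021,-0.466) vel=(+3.539,-2.018) ωy=+56.56

Key-timestep trajectory:
   step    t(s)  obj.x    obj.z    obj.vx   obj.vz 
     46  0.1292   +0.153  +0.029  +0.875  -0.499
     93  0.2612   +0.327  -0.070  +1.769  -1.009
    139  0.3904   +0.613  -0.233  +2.645  -1.508


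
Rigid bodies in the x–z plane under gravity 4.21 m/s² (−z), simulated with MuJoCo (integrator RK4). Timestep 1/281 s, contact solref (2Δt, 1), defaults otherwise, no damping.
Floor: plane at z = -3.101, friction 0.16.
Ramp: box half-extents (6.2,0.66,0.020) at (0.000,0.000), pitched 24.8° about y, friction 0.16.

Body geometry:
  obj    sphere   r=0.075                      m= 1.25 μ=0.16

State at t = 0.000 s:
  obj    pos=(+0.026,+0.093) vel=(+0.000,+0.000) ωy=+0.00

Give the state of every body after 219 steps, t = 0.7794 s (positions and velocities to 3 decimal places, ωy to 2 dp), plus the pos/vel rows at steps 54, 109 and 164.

State at t = 0.7794 s:
  obj    pos=(+0.374,-0.068) vel=(+0.892,-0.412) ωy=+13.10

Key-timestep trajectory:
   step    t(s)  obj.x    obj.z    obj.vx   obj.vz 
     54  0.1922   +0.047  +0.083  +0.220  -0.102
    109  0.3879   +0.112  +0.053  +0.444  -0.205
    164  0.5836   +0.221  +0.003  +0.668  -0.309


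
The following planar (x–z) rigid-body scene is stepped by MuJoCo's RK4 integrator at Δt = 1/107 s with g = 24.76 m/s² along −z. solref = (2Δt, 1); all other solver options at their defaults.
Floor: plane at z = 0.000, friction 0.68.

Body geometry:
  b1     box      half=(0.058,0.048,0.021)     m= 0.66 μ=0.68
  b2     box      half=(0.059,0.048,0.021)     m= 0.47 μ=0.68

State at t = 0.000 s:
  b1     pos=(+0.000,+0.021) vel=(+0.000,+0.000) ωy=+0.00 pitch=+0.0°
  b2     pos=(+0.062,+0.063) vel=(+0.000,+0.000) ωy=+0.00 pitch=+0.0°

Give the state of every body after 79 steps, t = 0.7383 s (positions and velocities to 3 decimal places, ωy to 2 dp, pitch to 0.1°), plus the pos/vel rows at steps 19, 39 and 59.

State at t = 0.7383 s:
  b1     pos=(-0.001,+0.021) vel=(-0.001,+0.000) ωy=+0.00 pitch=+0.0°
  b2     pos=(+0.074,+0.055) vel=(+0.001,-0.002) ωy=-0.06 pitch=+42.2°

Key-timestep trajectory:
   step    t(s)  b1.x    b1.z    b1.vx   b1.vz   b2.x    b2.z    b2.vx   b2.vz 
     19  0.1776   +0.000  +0.021  +0.000  +0.001   +0.079  +0.056  -0.054  +0.058
     39  0.3645   +0.000  +0.021  -0.001  +0.000   +0.073  +0.056  +0.000  -0.001
     59  0.5514   -0.001  +0.021  -0.001  +0.000   +0.073  +0.055  +0.001  -0.002


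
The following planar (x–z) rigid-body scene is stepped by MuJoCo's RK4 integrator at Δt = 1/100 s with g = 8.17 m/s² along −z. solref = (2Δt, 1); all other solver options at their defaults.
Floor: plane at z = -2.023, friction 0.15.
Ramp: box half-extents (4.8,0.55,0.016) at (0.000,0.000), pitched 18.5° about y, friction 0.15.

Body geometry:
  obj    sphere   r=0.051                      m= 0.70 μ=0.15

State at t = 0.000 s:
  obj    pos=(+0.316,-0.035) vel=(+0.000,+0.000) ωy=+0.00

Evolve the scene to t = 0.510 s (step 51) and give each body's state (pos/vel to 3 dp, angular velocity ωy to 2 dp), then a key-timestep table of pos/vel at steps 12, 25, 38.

State at t = 0.510 s:
  obj    pos=(+0.544,-0.112) vel=(+0.896,-0.300) ωy=+18.50

Key-timestep trajectory:
   step    t(s)  obj.x    obj.z    obj.vx   obj.vz 
     12  0.1200   +0.329  -0.039  +0.211  -0.070
     25  0.2500   +0.371  -0.053  +0.439  -0.147
     38  0.3800   +0.443  -0.078  +0.667  -0.223


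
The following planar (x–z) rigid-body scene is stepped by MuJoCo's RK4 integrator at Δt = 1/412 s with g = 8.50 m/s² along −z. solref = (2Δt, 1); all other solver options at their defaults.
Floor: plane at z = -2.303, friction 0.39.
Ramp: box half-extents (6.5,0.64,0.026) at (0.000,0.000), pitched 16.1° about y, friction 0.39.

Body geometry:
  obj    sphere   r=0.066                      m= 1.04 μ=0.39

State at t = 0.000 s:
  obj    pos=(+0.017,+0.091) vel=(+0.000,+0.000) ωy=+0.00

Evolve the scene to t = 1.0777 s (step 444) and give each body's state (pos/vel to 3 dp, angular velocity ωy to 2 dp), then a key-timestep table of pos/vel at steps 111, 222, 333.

State at t = 1.0777 s:
  obj    pos=(+0.956,-0.180) vel=(+1.743,-0.503) ωy=+27.49

Key-timestep trajectory:
   step    t(s)  obj.x    obj.z    obj.vx   obj.vz 
    111  0.2694   +0.076  +0.074  +0.436  -0.126
    222  0.5388   +0.252  +0.023  +0.872  -0.252
    333  0.8083   +0.545  -0.062  +1.308  -0.377


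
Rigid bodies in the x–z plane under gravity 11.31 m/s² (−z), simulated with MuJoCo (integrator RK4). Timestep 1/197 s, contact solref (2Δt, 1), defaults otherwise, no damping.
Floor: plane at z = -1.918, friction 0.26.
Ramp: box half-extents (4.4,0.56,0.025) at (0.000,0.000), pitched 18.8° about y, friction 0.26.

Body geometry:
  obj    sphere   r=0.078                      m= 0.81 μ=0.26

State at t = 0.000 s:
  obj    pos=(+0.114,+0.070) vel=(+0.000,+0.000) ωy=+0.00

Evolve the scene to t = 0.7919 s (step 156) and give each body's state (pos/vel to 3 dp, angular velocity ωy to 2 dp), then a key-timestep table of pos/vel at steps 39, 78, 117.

State at t = 0.7919 s:
  obj    pos=(+0.887,-0.193) vel=(+1.952,-0.664) ωy=+26.43

Key-timestep trajectory:
   step    t(s)  obj.x    obj.z    obj.vx   obj.vz 
     39  0.1980   +0.162  +0.054  +0.488  -0.166
     78  0.3959   +0.307  +0.004  +0.976  -0.332
    117  0.5939   +0.549  -0.078  +1.464  -0.498


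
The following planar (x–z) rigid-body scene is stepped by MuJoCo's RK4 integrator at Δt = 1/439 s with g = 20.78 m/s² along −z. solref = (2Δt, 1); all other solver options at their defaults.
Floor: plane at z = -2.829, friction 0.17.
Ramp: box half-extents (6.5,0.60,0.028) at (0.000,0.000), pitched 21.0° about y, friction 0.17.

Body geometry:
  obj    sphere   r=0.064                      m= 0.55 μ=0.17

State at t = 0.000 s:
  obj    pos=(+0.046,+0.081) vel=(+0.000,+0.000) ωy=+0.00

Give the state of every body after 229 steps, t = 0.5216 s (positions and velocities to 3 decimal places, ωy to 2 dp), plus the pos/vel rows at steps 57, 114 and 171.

State at t = 0.5216 s:
  obj    pos=(+0.722,-0.178) vel=(+2.591,-0.994) ωy=+43.35

Key-timestep trajectory:
   step    t(s)  obj.x    obj.z    obj.vx   obj.vz 
     57  0.1298   +0.088  +0.065  +0.645  -0.248
    114  0.2597   +0.213  +0.017  +1.290  -0.495
    171  0.3895   +0.423  -0.064  +1.935  -0.743


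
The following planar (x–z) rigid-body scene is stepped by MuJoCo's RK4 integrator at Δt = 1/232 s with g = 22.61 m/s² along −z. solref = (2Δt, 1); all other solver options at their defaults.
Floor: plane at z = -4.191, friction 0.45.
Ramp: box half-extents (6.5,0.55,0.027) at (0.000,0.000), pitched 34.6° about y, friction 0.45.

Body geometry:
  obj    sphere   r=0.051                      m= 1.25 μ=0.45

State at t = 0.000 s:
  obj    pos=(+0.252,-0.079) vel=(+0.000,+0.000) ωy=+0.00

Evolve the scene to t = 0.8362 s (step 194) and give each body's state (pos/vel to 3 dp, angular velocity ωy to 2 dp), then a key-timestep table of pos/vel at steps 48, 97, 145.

State at t = 0.8362 s:
  obj    pos=(+2.891,-1.900) vel=(+6.312,-4.354) ωy=+150.35

Key-timestep trajectory:
   step    t(s)  obj.x    obj.z    obj.vx   obj.vz 
     48  0.2069   +0.414  -0.191  +1.562  -1.078
     97  0.4181   +0.912  -0.534  +3.156  -2.177
    145  0.6250   +1.726  -1.096  +4.718  -3.255


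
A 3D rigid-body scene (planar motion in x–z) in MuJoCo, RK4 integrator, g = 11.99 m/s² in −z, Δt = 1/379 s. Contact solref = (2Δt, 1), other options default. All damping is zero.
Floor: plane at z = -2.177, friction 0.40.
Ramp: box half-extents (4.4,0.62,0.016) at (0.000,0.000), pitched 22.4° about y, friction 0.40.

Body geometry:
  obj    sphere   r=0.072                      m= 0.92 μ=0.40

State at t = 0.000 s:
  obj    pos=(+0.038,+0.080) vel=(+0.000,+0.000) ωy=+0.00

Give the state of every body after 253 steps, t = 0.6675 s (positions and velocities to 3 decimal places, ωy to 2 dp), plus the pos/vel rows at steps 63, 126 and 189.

State at t = 0.6675 s:
  obj    pos=(+0.710,-0.198) vel=(+2.014,-0.830) ωy=+30.25

Key-timestep trajectory:
   step    t(s)  obj.x    obj.z    obj.vx   obj.vz 
     63  0.1662   +0.080  +0.062  +0.502  -0.207
    126  0.3325   +0.205  +0.011  +1.003  -0.413
    189  0.4987   +0.413  -0.075  +1.505  -0.620


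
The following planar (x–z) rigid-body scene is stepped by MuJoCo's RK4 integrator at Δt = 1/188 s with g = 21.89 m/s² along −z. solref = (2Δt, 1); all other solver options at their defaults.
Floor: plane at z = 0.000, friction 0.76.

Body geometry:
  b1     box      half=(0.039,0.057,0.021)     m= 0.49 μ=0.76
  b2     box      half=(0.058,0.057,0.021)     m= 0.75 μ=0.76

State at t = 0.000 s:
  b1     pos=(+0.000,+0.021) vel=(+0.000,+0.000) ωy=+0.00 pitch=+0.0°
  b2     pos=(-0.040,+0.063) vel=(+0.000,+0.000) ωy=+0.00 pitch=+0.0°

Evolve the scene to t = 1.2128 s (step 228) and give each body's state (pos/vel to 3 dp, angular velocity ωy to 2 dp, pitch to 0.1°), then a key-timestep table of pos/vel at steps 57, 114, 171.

State at t = 1.2128 s:
  b1     pos=(+0.002,+0.021) vel=(+0.002,+0.000) ωy=+0.00 pitch=+0.0°
  b2     pos=(-0.054,+0.055) vel=(+0.000,-0.001) ωy=+0.04 pitch=-43.6°

Key-timestep trajectory:
   step    t(s)  b1.x    b1.z    b1.vx   b1.vz   b2.x    b2.z    b2.vx   b2.vz 
     57  0.3032   +0.000  +0.021  +0.000  +0.000   -0.056  +0.057  +0.215  -0.087
    114  0.6064   +0.001  +0.021  +0.002  +0.000   -0.054  +0.056  +0.000  -0.001
    171  0.9096   +0.001  +0.021  +0.002  +0.000   -0.054  +0.056  +0.000  -0.001


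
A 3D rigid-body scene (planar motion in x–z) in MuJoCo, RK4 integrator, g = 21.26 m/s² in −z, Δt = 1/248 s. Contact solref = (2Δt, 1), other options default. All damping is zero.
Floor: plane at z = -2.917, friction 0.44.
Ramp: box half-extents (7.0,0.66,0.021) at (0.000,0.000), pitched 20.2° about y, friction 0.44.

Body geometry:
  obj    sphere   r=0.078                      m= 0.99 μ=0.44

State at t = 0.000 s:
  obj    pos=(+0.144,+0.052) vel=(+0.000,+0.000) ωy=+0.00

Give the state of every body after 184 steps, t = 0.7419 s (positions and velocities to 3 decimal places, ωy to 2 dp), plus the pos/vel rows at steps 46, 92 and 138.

State at t = 0.7419 s:
  obj    pos=(+1.499,-0.446) vel=(+3.651,-1.343) ωy=+49.87

Key-timestep trajectory:
   step    t(s)  obj.x    obj.z    obj.vx   obj.vz 
     46  0.1855   +0.229  +0.021  +0.913  -0.336
     92  0.3710   +0.483  -0.072  +1.826  -0.672
    138  0.5565   +0.906  -0.228  +2.738  -1.008


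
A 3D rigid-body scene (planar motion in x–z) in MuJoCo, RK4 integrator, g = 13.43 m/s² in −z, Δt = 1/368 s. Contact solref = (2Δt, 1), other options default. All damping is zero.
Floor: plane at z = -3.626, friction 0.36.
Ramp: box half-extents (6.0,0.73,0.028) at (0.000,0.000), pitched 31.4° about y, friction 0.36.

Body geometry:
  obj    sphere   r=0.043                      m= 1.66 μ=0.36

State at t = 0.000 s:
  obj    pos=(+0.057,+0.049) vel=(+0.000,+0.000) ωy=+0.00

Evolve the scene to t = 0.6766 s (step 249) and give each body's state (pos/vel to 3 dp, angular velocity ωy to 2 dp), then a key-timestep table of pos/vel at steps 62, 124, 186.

State at t = 0.6766 s:
  obj    pos=(+1.033,-0.548) vel=(+2.887,-1.762) ωy=+78.63

Key-timestep trajectory:
   step    t(s)  obj.x    obj.z    obj.vx   obj.vz 
     62  0.1685   +0.117  +0.012  +0.719  -0.439
    124  0.3370   +0.299  -0.099  +1.438  -0.877
    186  0.5054   +0.602  -0.284  +2.156  -1.316
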